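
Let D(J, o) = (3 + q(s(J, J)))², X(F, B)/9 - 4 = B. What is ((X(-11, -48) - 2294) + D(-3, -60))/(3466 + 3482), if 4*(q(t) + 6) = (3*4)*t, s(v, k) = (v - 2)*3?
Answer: -1/18 ≈ -0.055556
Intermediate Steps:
s(v, k) = -6 + 3*v (s(v, k) = (-2 + v)*3 = -6 + 3*v)
X(F, B) = 36 + 9*B
q(t) = -6 + 3*t (q(t) = -6 + ((3*4)*t)/4 = -6 + (12*t)/4 = -6 + 3*t)
D(J, o) = (-21 + 9*J)² (D(J, o) = (3 + (-6 + 3*(-6 + 3*J)))² = (3 + (-6 + (-18 + 9*J)))² = (3 + (-24 + 9*J))² = (-21 + 9*J)²)
((X(-11, -48) - 2294) + D(-3, -60))/(3466 + 3482) = (((36 + 9*(-48)) - 2294) + 9*(-7 + 3*(-3))²)/(3466 + 3482) = (((36 - 432) - 2294) + 9*(-7 - 9)²)/6948 = ((-396 - 2294) + 9*(-16)²)*(1/6948) = (-2690 + 9*256)*(1/6948) = (-2690 + 2304)*(1/6948) = -386*1/6948 = -1/18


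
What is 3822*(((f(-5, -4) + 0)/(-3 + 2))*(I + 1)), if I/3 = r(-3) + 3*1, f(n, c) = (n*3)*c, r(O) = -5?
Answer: 1146600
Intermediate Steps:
f(n, c) = 3*c*n (f(n, c) = (3*n)*c = 3*c*n)
I = -6 (I = 3*(-5 + 3*1) = 3*(-5 + 3) = 3*(-2) = -6)
3822*(((f(-5, -4) + 0)/(-3 + 2))*(I + 1)) = 3822*(((3*(-4)*(-5) + 0)/(-3 + 2))*(-6 + 1)) = 3822*(((60 + 0)/(-1))*(-5)) = 3822*((60*(-1))*(-5)) = 3822*(-60*(-5)) = 3822*300 = 1146600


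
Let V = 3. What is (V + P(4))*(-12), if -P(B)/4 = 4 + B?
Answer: 348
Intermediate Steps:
P(B) = -16 - 4*B (P(B) = -4*(4 + B) = -16 - 4*B)
(V + P(4))*(-12) = (3 + (-16 - 4*4))*(-12) = (3 + (-16 - 16))*(-12) = (3 - 32)*(-12) = -29*(-12) = 348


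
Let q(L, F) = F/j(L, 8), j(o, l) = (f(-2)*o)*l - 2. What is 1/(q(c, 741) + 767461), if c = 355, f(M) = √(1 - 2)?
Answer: 6190036509962/4750611608835118361 + 2104440*I/4750611608835118361 ≈ 1.303e-6 + 4.4298e-13*I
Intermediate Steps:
f(M) = I (f(M) = √(-1) = I)
j(o, l) = -2 + I*l*o (j(o, l) = (I*o)*l - 2 = I*l*o - 2 = -2 + I*l*o)
q(L, F) = F/(-2 + 8*I*L) (q(L, F) = F/(-2 + I*8*L) = F/(-2 + 8*I*L))
1/(q(c, 741) + 767461) = 1/((½)*741/(-1 + 4*I*355) + 767461) = 1/((½)*741/(-1 + 1420*I) + 767461) = 1/((½)*741*((-1 - 1420*I)/2016401) + 767461) = 1/((-741/4032802 - 526110*I/2016401) + 767461) = 1/(3095018254981/4032802 - 526110*I/2016401) = 8065604*(3095018254981/4032802 + 526110*I/2016401)/4750611608835118361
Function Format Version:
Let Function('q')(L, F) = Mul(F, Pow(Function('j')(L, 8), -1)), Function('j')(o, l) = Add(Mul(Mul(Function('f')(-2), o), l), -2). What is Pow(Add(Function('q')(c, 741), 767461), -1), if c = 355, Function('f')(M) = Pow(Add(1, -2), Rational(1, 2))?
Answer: Add(Rational(6190036509962, 4750611608835118361), Mul(Rational(2104440, 4750611608835118361), I)) ≈ Add(1.3030e-6, Mul(4.4298e-13, I))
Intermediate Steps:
Function('f')(M) = I (Function('f')(M) = Pow(-1, Rational(1, 2)) = I)
Function('j')(o, l) = Add(-2, Mul(I, l, o)) (Function('j')(o, l) = Add(Mul(Mul(I, o), l), -2) = Add(Mul(I, l, o), -2) = Add(-2, Mul(I, l, o)))
Function('q')(L, F) = Mul(F, Pow(Add(-2, Mul(8, I, L)), -1)) (Function('q')(L, F) = Mul(F, Pow(Add(-2, Mul(I, 8, L)), -1)) = Mul(F, Pow(Add(-2, Mul(8, I, L)), -1)))
Pow(Add(Function('q')(c, 741), 767461), -1) = Pow(Add(Mul(Rational(1, 2), 741, Pow(Add(-1, Mul(4, I, 355)), -1)), 767461), -1) = Pow(Add(Mul(Rational(1, 2), 741, Pow(Add(-1, Mul(1420, I)), -1)), 767461), -1) = Pow(Add(Mul(Rational(1, 2), 741, Mul(Rational(1, 2016401), Add(-1, Mul(-1420, I)))), 767461), -1) = Pow(Add(Add(Rational(-741, 4032802), Mul(Rational(-526110, 2016401), I)), 767461), -1) = Pow(Add(Rational(3095018254981, 4032802), Mul(Rational(-526110, 2016401), I)), -1) = Mul(Rational(8065604, 4750611608835118361), Add(Rational(3095018254981, 4032802), Mul(Rational(526110, 2016401), I)))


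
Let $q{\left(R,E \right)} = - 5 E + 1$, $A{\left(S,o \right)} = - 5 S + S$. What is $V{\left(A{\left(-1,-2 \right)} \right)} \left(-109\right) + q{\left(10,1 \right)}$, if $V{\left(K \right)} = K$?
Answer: $-440$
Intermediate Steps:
$A{\left(S,o \right)} = - 4 S$
$q{\left(R,E \right)} = 1 - 5 E$
$V{\left(A{\left(-1,-2 \right)} \right)} \left(-109\right) + q{\left(10,1 \right)} = \left(-4\right) \left(-1\right) \left(-109\right) + \left(1 - 5\right) = 4 \left(-109\right) + \left(1 - 5\right) = -436 - 4 = -440$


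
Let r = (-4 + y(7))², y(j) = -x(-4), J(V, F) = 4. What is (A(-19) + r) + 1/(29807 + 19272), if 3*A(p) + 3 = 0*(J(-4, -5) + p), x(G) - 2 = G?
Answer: 147238/49079 ≈ 3.0000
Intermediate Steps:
x(G) = 2 + G
y(j) = 2 (y(j) = -(2 - 4) = -1*(-2) = 2)
r = 4 (r = (-4 + 2)² = (-2)² = 4)
A(p) = -1 (A(p) = -1 + (0*(4 + p))/3 = -1 + (⅓)*0 = -1 + 0 = -1)
(A(-19) + r) + 1/(29807 + 19272) = (-1 + 4) + 1/(29807 + 19272) = 3 + 1/49079 = 147238/49079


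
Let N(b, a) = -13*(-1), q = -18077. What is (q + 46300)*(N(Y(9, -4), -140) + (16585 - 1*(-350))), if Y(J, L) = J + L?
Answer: 478323404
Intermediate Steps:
N(b, a) = 13
(q + 46300)*(N(Y(9, -4), -140) + (16585 - 1*(-350))) = (-18077 + 46300)*(13 + (16585 - 1*(-350))) = 28223*(13 + (16585 + 350)) = 28223*(13 + 16935) = 28223*16948 = 478323404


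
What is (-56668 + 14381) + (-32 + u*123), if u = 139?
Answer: -25222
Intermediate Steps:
(-56668 + 14381) + (-32 + u*123) = (-56668 + 14381) + (-32 + 139*123) = -42287 + (-32 + 17097) = -42287 + 17065 = -25222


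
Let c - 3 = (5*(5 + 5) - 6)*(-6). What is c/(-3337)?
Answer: 261/3337 ≈ 0.078214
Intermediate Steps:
c = -261 (c = 3 + (5*(5 + 5) - 6)*(-6) = 3 + (5*10 - 6)*(-6) = 3 + (50 - 6)*(-6) = 3 + 44*(-6) = 3 - 264 = -261)
c/(-3337) = -261/(-3337) = -261*(-1/3337) = 261/3337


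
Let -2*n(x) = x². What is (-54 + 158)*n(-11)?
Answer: -6292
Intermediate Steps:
n(x) = -x²/2
(-54 + 158)*n(-11) = (-54 + 158)*(-½*(-11)²) = 104*(-½*121) = 104*(-121/2) = -6292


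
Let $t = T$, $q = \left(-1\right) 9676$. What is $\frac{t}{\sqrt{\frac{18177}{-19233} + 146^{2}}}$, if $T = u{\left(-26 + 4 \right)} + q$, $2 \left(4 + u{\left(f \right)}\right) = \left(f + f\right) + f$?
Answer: $- \frac{9713 \sqrt{876068387787}}{136650817} \approx -66.529$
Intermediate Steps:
$u{\left(f \right)} = -4 + \frac{3 f}{2}$ ($u{\left(f \right)} = -4 + \frac{\left(f + f\right) + f}{2} = -4 + \frac{2 f + f}{2} = -4 + \frac{3 f}{2}$)
$q = -9676$
$T = -9713$ ($T = \left(-4 + \frac{3 \left(-26 + 4\right)}{2}\right) - 9676 = \left(-4 + \frac{3}{2} \left(-22\right)\right) - 9676 = \left(-4 - 33\right) - 9676 = -37 - 9676 = -9713$)
$t = -9713$
$\frac{t}{\sqrt{\frac{18177}{-19233} + 146^{2}}} = - \frac{9713}{\sqrt{\frac{18177}{-19233} + 146^{2}}} = - \frac{9713}{\sqrt{18177 \left(- \frac{1}{19233}\right) + 21316}} = - \frac{9713}{\sqrt{- \frac{6059}{6411} + 21316}} = - \frac{9713}{\sqrt{\frac{136650817}{6411}}} = - \frac{9713}{\frac{1}{6411} \sqrt{876068387787}} = - 9713 \frac{\sqrt{876068387787}}{136650817} = - \frac{9713 \sqrt{876068387787}}{136650817}$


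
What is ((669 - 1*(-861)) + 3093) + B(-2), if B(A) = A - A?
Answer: 4623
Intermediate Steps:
B(A) = 0
((669 - 1*(-861)) + 3093) + B(-2) = ((669 - 1*(-861)) + 3093) + 0 = ((669 + 861) + 3093) + 0 = (1530 + 3093) + 0 = 4623 + 0 = 4623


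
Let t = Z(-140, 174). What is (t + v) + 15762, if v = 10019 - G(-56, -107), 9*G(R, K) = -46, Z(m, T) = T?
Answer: 233641/9 ≈ 25960.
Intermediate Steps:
t = 174
G(R, K) = -46/9 (G(R, K) = (⅑)*(-46) = -46/9)
v = 90217/9 (v = 10019 - 1*(-46/9) = 10019 + 46/9 = 90217/9 ≈ 10024.)
(t + v) + 15762 = (174 + 90217/9) + 15762 = 91783/9 + 15762 = 233641/9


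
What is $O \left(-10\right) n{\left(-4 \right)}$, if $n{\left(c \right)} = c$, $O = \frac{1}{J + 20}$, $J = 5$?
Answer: $\frac{8}{5} \approx 1.6$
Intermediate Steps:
$O = \frac{1}{25}$ ($O = \frac{1}{5 + 20} = \frac{1}{25} \approx 0.04$)
$O \left(-10\right) n{\left(-4 \right)} = \frac{1}{25} \left(-10\right) \left(-4\right) = \left(- \frac{2}{5}\right) \left(-4\right) = \frac{8}{5}$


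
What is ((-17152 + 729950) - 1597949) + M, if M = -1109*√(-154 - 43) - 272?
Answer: -885423 - 1109*I*√197 ≈ -8.8542e+5 - 15566.0*I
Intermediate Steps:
M = -272 - 1109*I*√197 (M = -1109*I*√197 - 272 = -272 - 1109*I*√197 ≈ -272.0 - 15566.0*I)
((-17152 + 729950) - 1597949) + M = ((-17152 + 729950) - 1597949) + (-272 - 1109*I*√197) = (712798 - 1597949) + (-272 - 1109*I*√197) = -885151 + (-272 - 1109*I*√197) = -885423 - 1109*I*√197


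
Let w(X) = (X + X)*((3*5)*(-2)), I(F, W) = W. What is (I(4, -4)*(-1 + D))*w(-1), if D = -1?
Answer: 480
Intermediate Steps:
w(X) = -60*X (w(X) = (2*X)*(15*(-2)) = (2*X)*(-30) = -60*X)
(I(4, -4)*(-1 + D))*w(-1) = (-4*(-1 - 1))*(-60*(-1)) = -4*(-2)*60 = 8*60 = 480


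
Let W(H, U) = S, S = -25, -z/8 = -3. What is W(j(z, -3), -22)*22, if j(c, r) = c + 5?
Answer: -550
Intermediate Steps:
z = 24 (z = -8*(-3) = 24)
j(c, r) = 5 + c
W(H, U) = -25
W(j(z, -3), -22)*22 = -25*22 = -550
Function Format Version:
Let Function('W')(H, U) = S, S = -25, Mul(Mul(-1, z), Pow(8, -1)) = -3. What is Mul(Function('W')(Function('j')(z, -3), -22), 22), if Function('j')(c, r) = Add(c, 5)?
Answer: -550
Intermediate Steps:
z = 24 (z = Mul(-8, -3) = 24)
Function('j')(c, r) = Add(5, c)
Function('W')(H, U) = -25
Mul(Function('W')(Function('j')(z, -3), -22), 22) = Mul(-25, 22) = -550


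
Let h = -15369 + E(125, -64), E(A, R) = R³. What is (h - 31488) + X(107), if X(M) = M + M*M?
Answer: -297445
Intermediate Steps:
h = -277513 (h = -15369 + (-64)³ = -15369 - 262144 = -277513)
X(M) = M + M²
(h - 31488) + X(107) = (-277513 - 31488) + 107*(1 + 107) = -309001 + 107*108 = -309001 + 11556 = -297445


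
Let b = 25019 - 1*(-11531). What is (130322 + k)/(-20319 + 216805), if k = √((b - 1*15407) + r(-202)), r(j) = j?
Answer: 3833/5779 + √20941/196486 ≈ 0.66400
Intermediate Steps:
b = 36550 (b = 25019 + 11531 = 36550)
k = √20941 (k = √((36550 - 1*15407) - 202) = √((36550 - 15407) - 202) = √(21143 - 202) = √20941 ≈ 144.71)
(130322 + k)/(-20319 + 216805) = (130322 + √20941)/(-20319 + 216805) = (130322 + √20941)/196486 = (130322 + √20941)*(1/196486) = 3833/5779 + √20941/196486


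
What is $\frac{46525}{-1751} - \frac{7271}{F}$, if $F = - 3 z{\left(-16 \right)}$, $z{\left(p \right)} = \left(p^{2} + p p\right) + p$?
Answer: $- \frac{56497679}{2605488} \approx -21.684$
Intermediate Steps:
$z{\left(p \right)} = p + 2 p^{2}$ ($z{\left(p \right)} = \left(p^{2} + p^{2}\right) + p = 2 p^{2} + p = p + 2 p^{2}$)
$F = -1488$ ($F = - 3 \left(- 16 \left(1 + 2 \left(-16\right)\right)\right) = - 3 \left(- 16 \left(1 - 32\right)\right) = - 3 \left(\left(-16\right) \left(-31\right)\right) = \left(-3\right) 496 = -1488$)
$\frac{46525}{-1751} - \frac{7271}{F} = \frac{46525}{-1751} - \frac{7271}{-1488} = 46525 \left(- \frac{1}{1751}\right) - - \frac{7271}{1488} = - \frac{46525}{1751} + \frac{7271}{1488} = - \frac{56497679}{2605488}$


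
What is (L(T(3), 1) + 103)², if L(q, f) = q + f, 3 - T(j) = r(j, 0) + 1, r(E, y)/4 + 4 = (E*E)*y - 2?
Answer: 16900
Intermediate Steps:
r(E, y) = -24 + 4*y*E² (r(E, y) = -16 + 4*((E*E)*y - 2) = -16 + 4*(E²*y - 2) = -16 + 4*(y*E² - 2) = -16 + 4*(-2 + y*E²) = -16 + (-8 + 4*y*E²) = -24 + 4*y*E²)
T(j) = 26 (T(j) = 3 - ((-24 + 4*0*j²) + 1) = 3 - ((-24 + 0) + 1) = 3 - (-24 + 1) = 3 - 1*(-23) = 3 + 23 = 26)
L(q, f) = f + q
(L(T(3), 1) + 103)² = ((1 + 26) + 103)² = (27 + 103)² = 130² = 16900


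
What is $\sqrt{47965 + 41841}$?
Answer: $\sqrt{89806} \approx 299.68$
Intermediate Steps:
$\sqrt{47965 + 41841} = \sqrt{89806}$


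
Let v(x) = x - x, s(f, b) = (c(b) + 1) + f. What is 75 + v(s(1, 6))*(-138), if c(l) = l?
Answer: 75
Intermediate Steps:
s(f, b) = 1 + b + f (s(f, b) = (b + 1) + f = (1 + b) + f = 1 + b + f)
v(x) = 0
75 + v(s(1, 6))*(-138) = 75 + 0*(-138) = 75 + 0 = 75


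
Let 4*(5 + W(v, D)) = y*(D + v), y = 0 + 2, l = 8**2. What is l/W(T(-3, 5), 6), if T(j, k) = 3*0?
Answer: -32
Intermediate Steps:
l = 64
T(j, k) = 0
y = 2
W(v, D) = -5 + D/2 + v/2 (W(v, D) = -5 + (2*(D + v))/4 = -5 + (2*D + 2*v)/4 = -5 + (D/2 + v/2) = -5 + D/2 + v/2)
l/W(T(-3, 5), 6) = 64/(-5 + (1/2)*6 + (1/2)*0) = 64/(-5 + 3 + 0) = 64/(-2) = 64*(-1/2) = -32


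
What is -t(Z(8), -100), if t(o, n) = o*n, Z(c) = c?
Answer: 800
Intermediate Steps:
t(o, n) = n*o
-t(Z(8), -100) = -(-100)*8 = -1*(-800) = 800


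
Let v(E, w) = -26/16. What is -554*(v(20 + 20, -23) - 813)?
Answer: 1805209/4 ≈ 4.5130e+5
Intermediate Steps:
v(E, w) = -13/8 (v(E, w) = -26*1/16 = -13/8)
-554*(v(20 + 20, -23) - 813) = -554*(-13/8 - 813) = -554*(-6517/8) = 1805209/4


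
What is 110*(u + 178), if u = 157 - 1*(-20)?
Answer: 39050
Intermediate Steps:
u = 177 (u = 157 + 20 = 177)
110*(u + 178) = 110*(177 + 178) = 110*355 = 39050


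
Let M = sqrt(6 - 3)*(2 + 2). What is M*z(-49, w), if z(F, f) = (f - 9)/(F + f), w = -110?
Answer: 476*sqrt(3)/159 ≈ 5.1853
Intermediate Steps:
z(F, f) = (-9 + f)/(F + f)
M = 4*sqrt(3) (M = sqrt(3)*4 = 4*sqrt(3) ≈ 6.9282)
M*z(-49, w) = (4*sqrt(3))*((-9 - 110)/(-49 - 110)) = (4*sqrt(3))*(-119/(-159)) = (4*sqrt(3))*(-1/159*(-119)) = (4*sqrt(3))*(119/159) = 476*sqrt(3)/159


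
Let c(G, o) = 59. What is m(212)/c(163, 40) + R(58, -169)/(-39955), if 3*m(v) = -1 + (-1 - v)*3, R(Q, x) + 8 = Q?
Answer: -5116010/1414407 ≈ -3.6171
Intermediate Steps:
R(Q, x) = -8 + Q
m(v) = -4/3 - v (m(v) = (-1 + (-1 - v)*3)/3 = (-1 + (-3 - 3*v))/3 = (-4 - 3*v)/3 = -4/3 - v)
m(212)/c(163, 40) + R(58, -169)/(-39955) = (-4/3 - 1*212)/59 + (-8 + 58)/(-39955) = (-4/3 - 212)*(1/59) + 50*(-1/39955) = -640/3*1/59 - 10/7991 = -640/177 - 10/7991 = -5116010/1414407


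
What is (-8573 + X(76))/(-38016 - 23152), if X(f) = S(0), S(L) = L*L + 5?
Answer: 1071/7646 ≈ 0.14007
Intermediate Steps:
S(L) = 5 + L² (S(L) = L² + 5 = 5 + L²)
X(f) = 5 (X(f) = 5 + 0² = 5 + 0 = 5)
(-8573 + X(76))/(-38016 - 23152) = (-8573 + 5)/(-38016 - 23152) = -8568/(-61168) = -8568*(-1/61168) = 1071/7646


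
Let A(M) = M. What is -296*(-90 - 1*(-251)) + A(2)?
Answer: -47654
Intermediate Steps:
-296*(-90 - 1*(-251)) + A(2) = -296*(-90 - 1*(-251)) + 2 = -296*(-90 + 251) + 2 = -296*161 + 2 = -47656 + 2 = -47654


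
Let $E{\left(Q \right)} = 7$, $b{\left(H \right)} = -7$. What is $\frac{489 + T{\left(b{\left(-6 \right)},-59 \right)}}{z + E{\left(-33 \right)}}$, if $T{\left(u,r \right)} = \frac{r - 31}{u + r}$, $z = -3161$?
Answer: $- \frac{2697}{17347} \approx -0.15547$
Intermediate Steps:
$T{\left(u,r \right)} = \frac{-31 + r}{r + u}$
$\frac{489 + T{\left(b{\left(-6 \right)},-59 \right)}}{z + E{\left(-33 \right)}} = \frac{489 + \frac{-31 - 59}{-59 - 7}}{-3161 + 7} = \frac{489 + \frac{1}{-66} \left(-90\right)}{-3154} = \left(489 - - \frac{15}{11}\right) \left(- \frac{1}{3154}\right) = \left(489 + \frac{15}{11}\right) \left(- \frac{1}{3154}\right) = \frac{5394}{11} \left(- \frac{1}{3154}\right) = - \frac{2697}{17347}$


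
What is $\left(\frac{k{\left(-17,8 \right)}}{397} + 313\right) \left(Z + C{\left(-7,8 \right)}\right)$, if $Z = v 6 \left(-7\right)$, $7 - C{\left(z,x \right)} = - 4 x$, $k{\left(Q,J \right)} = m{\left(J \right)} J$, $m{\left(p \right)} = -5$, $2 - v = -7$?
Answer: $- \frac{42110919}{397} \approx -1.0607 \cdot 10^{5}$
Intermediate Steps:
$v = 9$ ($v = 2 - -7 = 2 + 7 = 9$)
$k{\left(Q,J \right)} = - 5 J$
$C{\left(z,x \right)} = 7 + 4 x$ ($C{\left(z,x \right)} = 7 - - 4 x = 7 + 4 x$)
$Z = -378$ ($Z = 9 \cdot 6 \left(-7\right) = 54 \left(-7\right) = -378$)
$\left(\frac{k{\left(-17,8 \right)}}{397} + 313\right) \left(Z + C{\left(-7,8 \right)}\right) = \left(\frac{\left(-5\right) 8}{397} + 313\right) \left(-378 + \left(7 + 4 \cdot 8\right)\right) = \left(\left(-40\right) \frac{1}{397} + 313\right) \left(-378 + \left(7 + 32\right)\right) = \left(- \frac{40}{397} + 313\right) \left(-378 + 39\right) = \frac{124221}{397} \left(-339\right) = - \frac{42110919}{397}$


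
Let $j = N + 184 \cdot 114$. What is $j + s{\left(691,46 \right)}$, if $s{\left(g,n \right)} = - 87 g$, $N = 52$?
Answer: $-39089$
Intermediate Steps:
$j = 21028$ ($j = 52 + 184 \cdot 114 = 52 + 20976 = 21028$)
$j + s{\left(691,46 \right)} = 21028 - 60117 = -39089$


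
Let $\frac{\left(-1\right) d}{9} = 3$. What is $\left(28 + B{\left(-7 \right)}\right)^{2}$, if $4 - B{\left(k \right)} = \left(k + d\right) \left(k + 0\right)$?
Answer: $42436$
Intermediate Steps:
$d = -27$ ($d = \left(-9\right) 3 = -27$)
$B{\left(k \right)} = 4 - k \left(-27 + k\right)$ ($B{\left(k \right)} = 4 - \left(k - 27\right) \left(k + 0\right) = 4 - \left(-27 + k\right) k = 4 - k \left(-27 + k\right)$)
$\left(28 + B{\left(-7 \right)}\right)^{2} = \left(28 + \left(4 - \left(-7\right)^{2} + 27 \left(-7\right)\right)\right)^{2} = \left(28 - 234\right)^{2} = \left(-206\right)^{2} = 42436$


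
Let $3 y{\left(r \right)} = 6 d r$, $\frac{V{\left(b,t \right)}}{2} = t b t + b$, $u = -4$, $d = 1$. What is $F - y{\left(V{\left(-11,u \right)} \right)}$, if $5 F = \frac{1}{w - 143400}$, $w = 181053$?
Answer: $\frac{140822221}{188265} \approx 748.0$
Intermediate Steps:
$V{\left(b,t \right)} = 2 b + 2 b t^{2}$ ($V{\left(b,t \right)} = 2 \left(t b t + b\right) = 2 \left(b t t + b\right) = 2 \left(b t^{2} + b\right) = 2 \left(b + b t^{2}\right) = 2 b + 2 b t^{2}$)
$y{\left(r \right)} = 2 r$ ($y{\left(r \right)} = \frac{6 \cdot 1 r}{3} = \frac{6 r}{3} = 2 r$)
$F = \frac{1}{188265}$ ($F = \frac{1}{5 \left(181053 - 143400\right)} = \frac{1}{5 \cdot 37653} = \frac{1}{5} \cdot \frac{1}{37653} = \frac{1}{188265} \approx 5.3117 \cdot 10^{-6}$)
$F - y{\left(V{\left(-11,u \right)} \right)} = \frac{1}{188265} - 2 \cdot 2 \left(-11\right) \left(1 + \left(-4\right)^{2}\right) = \frac{1}{188265} - 2 \cdot 2 \left(-11\right) \left(1 + 16\right) = \frac{1}{188265} - 2 \cdot 2 \left(-11\right) 17 = \frac{1}{188265} - 2 \left(-374\right) = \frac{1}{188265} - -748 = \frac{1}{188265} + 748 = \frac{140822221}{188265}$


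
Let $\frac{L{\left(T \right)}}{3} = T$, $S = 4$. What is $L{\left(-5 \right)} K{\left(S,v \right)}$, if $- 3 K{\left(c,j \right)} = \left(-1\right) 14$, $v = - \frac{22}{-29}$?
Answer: $-70$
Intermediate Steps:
$v = \frac{22}{29}$ ($v = \left(-22\right) \left(- \frac{1}{29}\right) = \frac{22}{29} \approx 0.75862$)
$L{\left(T \right)} = 3 T$
$K{\left(c,j \right)} = \frac{14}{3}$ ($K{\left(c,j \right)} = - \frac{\left(-1\right) 14}{3} = \left(- \frac{1}{3}\right) \left(-14\right) = \frac{14}{3}$)
$L{\left(-5 \right)} K{\left(S,v \right)} = 3 \left(-5\right) \frac{14}{3} = \left(-15\right) \frac{14}{3} = -70$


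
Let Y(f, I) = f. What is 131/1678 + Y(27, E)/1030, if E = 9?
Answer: 45059/432085 ≈ 0.10428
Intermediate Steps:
131/1678 + Y(27, E)/1030 = 131/1678 + 27/1030 = 45059/432085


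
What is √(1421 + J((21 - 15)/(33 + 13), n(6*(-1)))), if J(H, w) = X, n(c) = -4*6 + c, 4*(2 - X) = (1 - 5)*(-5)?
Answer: √1418 ≈ 37.656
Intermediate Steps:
X = -3 (X = 2 - (1 - 5)*(-5)/4 = 2 - (-1)*(-5) = 2 - ¼*20 = 2 - 5 = -3)
n(c) = -24 + c
J(H, w) = -3
√(1421 + J((21 - 15)/(33 + 13), n(6*(-1)))) = √(1421 - 3) = √1418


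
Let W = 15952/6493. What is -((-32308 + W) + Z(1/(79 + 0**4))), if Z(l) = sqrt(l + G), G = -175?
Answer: 209759892/6493 - 48*I*sqrt(474)/79 ≈ 32306.0 - 13.228*I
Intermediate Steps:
W = 15952/6493 (W = 15952*(1/6493) = 15952/6493 ≈ 2.4568)
Z(l) = sqrt(-175 + l) (Z(l) = sqrt(l - 175) = sqrt(-175 + l))
-((-32308 + W) + Z(1/(79 + 0**4))) = -((-32308 + 15952/6493) + sqrt(-175 + 1/(79 + 0**4))) = -(-209759892/6493 + sqrt(-175 + 1/(79 + 0))) = -(-209759892/6493 + sqrt(-175 + 1/79)) = -(-209759892/6493 + sqrt(-13824/79)) = -(-209759892/6493 + 48*I*sqrt(474)/79) = 209759892/6493 - 48*I*sqrt(474)/79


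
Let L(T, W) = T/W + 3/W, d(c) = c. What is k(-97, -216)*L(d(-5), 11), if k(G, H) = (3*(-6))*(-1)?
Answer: -36/11 ≈ -3.2727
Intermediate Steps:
k(G, H) = 18 (k(G, H) = -18*(-1) = 18)
L(T, W) = 3/W + T/W
k(-97, -216)*L(d(-5), 11) = 18*((3 - 5)/11) = 18*((1/11)*(-2)) = 18*(-2/11) = -36/11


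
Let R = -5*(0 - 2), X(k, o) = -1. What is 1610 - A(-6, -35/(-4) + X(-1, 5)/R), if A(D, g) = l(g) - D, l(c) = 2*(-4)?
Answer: 1612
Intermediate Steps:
R = 10 (R = -5*(-2) = 10)
l(c) = -8
A(D, g) = -8 - D
1610 - A(-6, -35/(-4) + X(-1, 5)/R) = 1610 - (-8 - 1*(-6)) = 1610 - (-8 + 6) = 1610 - 1*(-2) = 1610 + 2 = 1612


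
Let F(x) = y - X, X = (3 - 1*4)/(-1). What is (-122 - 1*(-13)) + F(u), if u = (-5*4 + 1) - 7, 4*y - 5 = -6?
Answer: -441/4 ≈ -110.25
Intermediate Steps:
y = -1/4 (y = 5/4 + (1/4)*(-6) = 5/4 - 3/2 = -1/4 ≈ -0.25000)
X = 1 (X = (3 - 4)*(-1) = -1*(-1) = 1)
u = -26 (u = (-20 + 1) - 7 = -19 - 7 = -26)
F(x) = -5/4 (F(x) = -1/4 - 1*1 = -1/4 - 1 = -5/4)
(-122 - 1*(-13)) + F(u) = (-122 - 1*(-13)) - 5/4 = (-122 + 13) - 5/4 = -109 - 5/4 = -441/4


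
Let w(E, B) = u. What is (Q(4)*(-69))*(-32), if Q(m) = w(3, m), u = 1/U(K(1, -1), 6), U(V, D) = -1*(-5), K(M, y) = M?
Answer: 2208/5 ≈ 441.60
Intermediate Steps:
U(V, D) = 5
u = ⅕ (u = 1/5 = ⅕ ≈ 0.20000)
w(E, B) = ⅕
Q(m) = ⅕
(Q(4)*(-69))*(-32) = ((⅕)*(-69))*(-32) = -69/5*(-32) = 2208/5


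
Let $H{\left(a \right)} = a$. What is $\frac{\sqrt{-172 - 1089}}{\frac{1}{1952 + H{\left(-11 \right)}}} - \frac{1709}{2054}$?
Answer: $- \frac{1709}{2054} + 1941 i \sqrt{1261} \approx -0.83204 + 68926.0 i$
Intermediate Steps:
$\frac{\sqrt{-172 - 1089}}{\frac{1}{1952 + H{\left(-11 \right)}}} - \frac{1709}{2054} = \frac{\sqrt{-172 - 1089}}{\frac{1}{1952 - 11}} - \frac{1709}{2054} = \frac{\sqrt{-1261}}{\frac{1}{1941}} - \frac{1709}{2054} = i \sqrt{1261} \frac{1}{\frac{1}{1941}} - \frac{1709}{2054} = i \sqrt{1261} \cdot 1941 - \frac{1709}{2054} = 1941 i \sqrt{1261} - \frac{1709}{2054} = - \frac{1709}{2054} + 1941 i \sqrt{1261}$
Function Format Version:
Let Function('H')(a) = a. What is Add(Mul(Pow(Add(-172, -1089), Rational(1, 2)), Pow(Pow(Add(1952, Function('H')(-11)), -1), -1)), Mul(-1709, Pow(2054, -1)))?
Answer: Add(Rational(-1709, 2054), Mul(1941, I, Pow(1261, Rational(1, 2)))) ≈ Add(-0.83204, Mul(68926., I))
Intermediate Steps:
Add(Mul(Pow(Add(-172, -1089), Rational(1, 2)), Pow(Pow(Add(1952, Function('H')(-11)), -1), -1)), Mul(-1709, Pow(2054, -1))) = Add(Mul(Pow(Add(-172, -1089), Rational(1, 2)), Pow(Pow(Add(1952, -11), -1), -1)), Mul(-1709, Pow(2054, -1))) = Add(Mul(Pow(-1261, Rational(1, 2)), Pow(Pow(1941, -1), -1)), Mul(-1709, Rational(1, 2054))) = Add(Mul(Mul(I, Pow(1261, Rational(1, 2))), Pow(Rational(1, 1941), -1)), Rational(-1709, 2054)) = Add(Mul(Mul(I, Pow(1261, Rational(1, 2))), 1941), Rational(-1709, 2054)) = Add(Mul(1941, I, Pow(1261, Rational(1, 2))), Rational(-1709, 2054)) = Add(Rational(-1709, 2054), Mul(1941, I, Pow(1261, Rational(1, 2))))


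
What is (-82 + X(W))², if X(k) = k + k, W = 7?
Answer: 4624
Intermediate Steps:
X(k) = 2*k
(-82 + X(W))² = (-82 + 2*7)² = (-82 + 14)² = (-68)² = 4624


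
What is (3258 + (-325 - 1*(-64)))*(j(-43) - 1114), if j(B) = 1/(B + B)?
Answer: -287127585/86 ≈ -3.3387e+6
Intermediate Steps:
j(B) = 1/(2*B)
(3258 + (-325 - 1*(-64)))*(j(-43) - 1114) = (3258 + (-325 - 1*(-64)))*((1/2)/(-43) - 1114) = (3258 + (-325 + 64))*((1/2)*(-1/43) - 1114) = (3258 - 261)*(-1/86 - 1114) = 2997*(-95805/86) = -287127585/86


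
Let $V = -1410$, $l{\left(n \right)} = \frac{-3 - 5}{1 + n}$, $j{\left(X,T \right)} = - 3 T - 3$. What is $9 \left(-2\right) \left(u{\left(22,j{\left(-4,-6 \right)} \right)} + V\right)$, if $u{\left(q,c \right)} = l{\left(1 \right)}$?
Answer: $25452$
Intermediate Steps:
$j{\left(X,T \right)} = -3 - 3 T$
$l{\left(n \right)} = - \frac{8}{1 + n}$
$u{\left(q,c \right)} = -4$ ($u{\left(q,c \right)} = - \frac{8}{1 + 1} = - \frac{8}{2} = \left(-8\right) \frac{1}{2} = -4$)
$9 \left(-2\right) \left(u{\left(22,j{\left(-4,-6 \right)} \right)} + V\right) = 9 \left(-2\right) \left(-4 - 1410\right) = \left(-18\right) \left(-1414\right) = 25452$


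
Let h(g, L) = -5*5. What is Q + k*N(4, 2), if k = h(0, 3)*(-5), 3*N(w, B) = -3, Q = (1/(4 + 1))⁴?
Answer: -78124/625 ≈ -125.00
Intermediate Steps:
h(g, L) = -25
Q = 1/625 (Q = (1/5)⁴ = (⅕)⁴ = 1/625 ≈ 0.0016000)
N(w, B) = -1 (N(w, B) = (⅓)*(-3) = -1)
k = 125 (k = -25*(-5) = 125)
Q + k*N(4, 2) = 1/625 + 125*(-1) = 1/625 - 125 = -78124/625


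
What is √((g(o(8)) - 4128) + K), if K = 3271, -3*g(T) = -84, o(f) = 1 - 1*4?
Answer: I*√829 ≈ 28.792*I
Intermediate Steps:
o(f) = -3 (o(f) = 1 - 4 = -3)
g(T) = 28 (g(T) = -⅓*(-84) = 28)
√((g(o(8)) - 4128) + K) = √((28 - 4128) + 3271) = √(-4100 + 3271) = √(-829) = I*√829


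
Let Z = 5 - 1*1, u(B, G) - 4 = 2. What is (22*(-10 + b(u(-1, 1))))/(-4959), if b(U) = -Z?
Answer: 308/4959 ≈ 0.062109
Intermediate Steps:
u(B, G) = 6 (u(B, G) = 4 + 2 = 6)
Z = 4 (Z = 5 - 1 = 4)
b(U) = -4 (b(U) = -1*4 = -4)
(22*(-10 + b(u(-1, 1))))/(-4959) = (22*(-10 - 4))/(-4959) = (22*(-14))*(-1/4959) = -308*(-1/4959) = 308/4959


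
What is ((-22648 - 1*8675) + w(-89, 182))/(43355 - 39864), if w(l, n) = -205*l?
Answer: -13078/3491 ≈ -3.7462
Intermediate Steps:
((-22648 - 1*8675) + w(-89, 182))/(43355 - 39864) = ((-22648 - 1*8675) - 205*(-89))/(43355 - 39864) = ((-22648 - 8675) + 18245)/3491 = (-31323 + 18245)*(1/3491) = -13078*1/3491 = -13078/3491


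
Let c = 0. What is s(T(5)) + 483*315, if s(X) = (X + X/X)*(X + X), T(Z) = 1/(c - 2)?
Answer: 304289/2 ≈ 1.5214e+5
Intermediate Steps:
T(Z) = -½ (T(Z) = 1/(0 - 2) = 1/(-2) = -½)
s(X) = 2*X*(1 + X) (s(X) = (X + 1)*(2*X) = (1 + X)*(2*X) = 2*X*(1 + X))
s(T(5)) + 483*315 = 2*(-½)*(1 - ½) + 483*315 = 2*(-½)*(½) + 152145 = -½ + 152145 = 304289/2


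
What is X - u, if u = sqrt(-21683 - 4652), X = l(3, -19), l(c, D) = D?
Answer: -19 - I*sqrt(26335) ≈ -19.0 - 162.28*I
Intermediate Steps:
X = -19
u = I*sqrt(26335) (u = sqrt(-26335) = I*sqrt(26335) ≈ 162.28*I)
X - u = -19 - I*sqrt(26335)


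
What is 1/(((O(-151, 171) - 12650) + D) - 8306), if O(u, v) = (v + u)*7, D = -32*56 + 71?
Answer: -1/22537 ≈ -4.4371e-5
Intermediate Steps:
D = -1721 (D = -1792 + 71 = -1721)
O(u, v) = 7*u + 7*v (O(u, v) = (u + v)*7 = 7*u + 7*v)
1/(((O(-151, 171) - 12650) + D) - 8306) = 1/((((7*(-151) + 7*171) - 12650) - 1721) - 8306) = 1/((((-1057 + 1197) - 12650) - 1721) - 8306) = 1/(((140 - 12650) - 1721) - 8306) = 1/((-12510 - 1721) - 8306) = 1/(-14231 - 8306) = 1/(-22537) = -1/22537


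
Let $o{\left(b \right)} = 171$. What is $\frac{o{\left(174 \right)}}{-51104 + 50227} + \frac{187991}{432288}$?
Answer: $\frac{90946859}{379116576} \approx 0.23989$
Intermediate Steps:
$\frac{o{\left(174 \right)}}{-51104 + 50227} + \frac{187991}{432288} = \frac{171}{-51104 + 50227} + \frac{187991}{432288} = \frac{171}{-877} + 187991 \cdot \frac{1}{432288} = 171 \left(- \frac{1}{877}\right) + \frac{187991}{432288} = - \frac{171}{877} + \frac{187991}{432288} = \frac{90946859}{379116576}$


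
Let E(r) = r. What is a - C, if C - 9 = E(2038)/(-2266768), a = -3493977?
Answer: -3960027827605/1133384 ≈ -3.4940e+6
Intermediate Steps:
C = 10199437/1133384 (C = 9 + 2038/(-2266768) = 9 + 2038*(-1/2266768) = 9 - 1019/1133384 = 10199437/1133384 ≈ 8.9991)
a - C = -3493977 - 1*10199437/1133384 = -3493977 - 10199437/1133384 = -3960027827605/1133384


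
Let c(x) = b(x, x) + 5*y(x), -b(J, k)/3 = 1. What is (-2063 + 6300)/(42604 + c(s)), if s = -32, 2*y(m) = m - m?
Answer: 4237/42601 ≈ 0.099458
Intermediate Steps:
y(m) = 0 (y(m) = (m - m)/2 = (½)*0 = 0)
b(J, k) = -3 (b(J, k) = -3*1 = -3)
c(x) = -3 (c(x) = -3 + 5*0 = -3 + 0 = -3)
(-2063 + 6300)/(42604 + c(s)) = (-2063 + 6300)/(42604 - 3) = 4237/42601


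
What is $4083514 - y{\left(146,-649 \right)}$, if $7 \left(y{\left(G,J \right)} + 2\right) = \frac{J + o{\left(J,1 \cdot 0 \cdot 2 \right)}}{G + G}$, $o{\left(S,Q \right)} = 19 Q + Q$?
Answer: $\frac{8346707353}{2044} \approx 4.0835 \cdot 10^{6}$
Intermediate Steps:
$o{\left(S,Q \right)} = 20 Q$
$y{\left(G,J \right)} = -2 + \frac{J}{14 G}$ ($y{\left(G,J \right)} = -2 + \frac{\left(J + 20 \cdot 1 \cdot 0 \cdot 2\right) \frac{1}{G + G}}{7} = -2 + \frac{\left(J + 20 \cdot 0 \cdot 2\right) \frac{1}{2 G}}{7} = -2 + \frac{\left(J + 20 \cdot 0\right) \frac{1}{2 G}}{7} = -2 + \frac{\left(J + 0\right) \frac{1}{2 G}}{7} = -2 + \frac{J \frac{1}{2 G}}{7} = -2 + \frac{\frac{1}{2} J \frac{1}{G}}{7} = -2 + \frac{J}{14 G}$)
$4083514 - y{\left(146,-649 \right)} = 4083514 - \left(-2 + \frac{1}{14} \left(-649\right) \frac{1}{146}\right) = 4083514 - \left(-2 - \frac{649}{2044}\right) = 4083514 - - \frac{4737}{2044} = 4083514 + \frac{4737}{2044} = \frac{8346707353}{2044}$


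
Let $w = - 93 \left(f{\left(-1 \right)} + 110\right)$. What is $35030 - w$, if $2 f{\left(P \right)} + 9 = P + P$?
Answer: $\frac{89497}{2} \approx 44749.0$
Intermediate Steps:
$f{\left(P \right)} = - \frac{9}{2} + P$ ($f{\left(P \right)} = - \frac{9}{2} + \frac{P + P}{2} = - \frac{9}{2} + \frac{2 P}{2} = - \frac{9}{2} + P$)
$w = - \frac{19437}{2}$ ($w = - 93 \left(\left(- \frac{9}{2} - 1\right) + 110\right) = - 93 \left(- \frac{11}{2} + 110\right) = \left(-93\right) \frac{209}{2} = - \frac{19437}{2} \approx -9718.5$)
$35030 - w = 35030 - - \frac{19437}{2} = 35030 + \frac{19437}{2} = \frac{89497}{2}$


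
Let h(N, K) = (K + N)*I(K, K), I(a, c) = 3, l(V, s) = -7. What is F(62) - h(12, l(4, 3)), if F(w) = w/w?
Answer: -14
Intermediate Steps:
F(w) = 1
h(N, K) = 3*K + 3*N (h(N, K) = (K + N)*3 = 3*K + 3*N)
F(62) - h(12, l(4, 3)) = 1 - (3*(-7) + 3*12) = 1 - (-21 + 36) = 1 - 1*15 = 1 - 15 = -14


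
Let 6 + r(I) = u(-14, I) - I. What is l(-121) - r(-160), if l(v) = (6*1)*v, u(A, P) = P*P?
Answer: -26480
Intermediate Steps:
u(A, P) = P**2
l(v) = 6*v
r(I) = -6 + I**2 - I (r(I) = -6 + (I**2 - I) = -6 + I**2 - I)
l(-121) - r(-160) = 6*(-121) - (-6 + (-160)**2 - 1*(-160)) = -726 - (-6 + 25600 + 160) = -726 - 1*25754 = -726 - 25754 = -26480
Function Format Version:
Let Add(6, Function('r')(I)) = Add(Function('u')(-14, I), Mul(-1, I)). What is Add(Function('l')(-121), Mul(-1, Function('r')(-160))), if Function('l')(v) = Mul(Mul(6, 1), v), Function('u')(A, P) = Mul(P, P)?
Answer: -26480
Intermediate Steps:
Function('u')(A, P) = Pow(P, 2)
Function('l')(v) = Mul(6, v)
Function('r')(I) = Add(-6, Pow(I, 2), Mul(-1, I)) (Function('r')(I) = Add(-6, Add(Pow(I, 2), Mul(-1, I))) = Add(-6, Pow(I, 2), Mul(-1, I)))
Add(Function('l')(-121), Mul(-1, Function('r')(-160))) = Add(Mul(6, -121), Mul(-1, Add(-6, Pow(-160, 2), Mul(-1, -160)))) = Add(-726, Mul(-1, Add(-6, 25600, 160))) = Add(-726, Mul(-1, 25754)) = Add(-726, -25754) = -26480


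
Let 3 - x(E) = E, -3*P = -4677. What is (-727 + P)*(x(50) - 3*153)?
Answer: -420992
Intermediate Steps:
P = 1559 (P = -⅓*(-4677) = 1559)
x(E) = 3 - E
(-727 + P)*(x(50) - 3*153) = (-727 + 1559)*((3 - 1*50) - 3*153) = 832*((3 - 50) - 459) = 832*(-47 - 459) = 832*(-506) = -420992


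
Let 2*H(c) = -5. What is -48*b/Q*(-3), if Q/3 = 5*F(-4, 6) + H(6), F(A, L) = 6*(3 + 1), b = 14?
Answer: 1344/235 ≈ 5.7191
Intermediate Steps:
H(c) = -5/2 (H(c) = (½)*(-5) = -5/2)
F(A, L) = 24 (F(A, L) = 6*4 = 24)
Q = 705/2 (Q = 3*(5*24 - 5/2) = 3*(120 - 5/2) = 3*(235/2) = 705/2 ≈ 352.50)
-48*b/Q*(-3) = -672/705/2*(-3) = -672*2/705*(-3) = -48*28/705*(-3) = -448/235*(-3) = 1344/235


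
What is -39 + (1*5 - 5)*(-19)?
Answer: -39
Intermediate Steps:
-39 + (1*5 - 5)*(-19) = -39 + (5 - 5)*(-19) = -39 + 0*(-19) = -39 + 0 = -39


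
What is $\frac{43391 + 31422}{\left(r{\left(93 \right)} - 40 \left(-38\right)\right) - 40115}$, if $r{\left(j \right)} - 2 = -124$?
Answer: $- \frac{74813}{38717} \approx -1.9323$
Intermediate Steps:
$r{\left(j \right)} = -122$ ($r{\left(j \right)} = 2 - 124 = -122$)
$\frac{43391 + 31422}{\left(r{\left(93 \right)} - 40 \left(-38\right)\right) - 40115} = \frac{43391 + 31422}{\left(-122 - 40 \left(-38\right)\right) - 40115} = \frac{74813}{\left(-122 - -1520\right) - 40115} = \frac{74813}{\left(-122 + 1520\right) - 40115} = \frac{74813}{1398 - 40115} = \frac{74813}{-38717} = 74813 \left(- \frac{1}{38717}\right) = - \frac{74813}{38717}$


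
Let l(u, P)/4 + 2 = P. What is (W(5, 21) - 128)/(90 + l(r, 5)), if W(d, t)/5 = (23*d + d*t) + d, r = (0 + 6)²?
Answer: 997/102 ≈ 9.7745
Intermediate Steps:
r = 36 (r = 6² = 36)
l(u, P) = -8 + 4*P
W(d, t) = 120*d + 5*d*t (W(d, t) = 5*((23*d + d*t) + d) = 5*(24*d + d*t) = 120*d + 5*d*t)
(W(5, 21) - 128)/(90 + l(r, 5)) = (5*5*(24 + 21) - 128)/(90 + (-8 + 4*5)) = (5*5*45 - 128)/(90 + (-8 + 20)) = (1125 - 128)/(90 + 12) = 997/102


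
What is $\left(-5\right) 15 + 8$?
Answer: $-67$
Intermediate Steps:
$\left(-5\right) 15 + 8 = -75 + 8 = -67$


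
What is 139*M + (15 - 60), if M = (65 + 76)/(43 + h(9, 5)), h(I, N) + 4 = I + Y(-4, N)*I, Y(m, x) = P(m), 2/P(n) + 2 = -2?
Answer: 11761/29 ≈ 405.55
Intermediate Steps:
P(n) = -½ (P(n) = 2/(-2 - 2) = 2/(-4) = 2*(-¼) = -½)
Y(m, x) = -½
h(I, N) = -4 + I/2 (h(I, N) = -4 + (I - I/2) = -4 + I/2)
M = 94/29 (M = (65 + 76)/(43 + (-4 + (½)*9)) = 141/(43 + (-4 + 9/2)) = 141/(43 + ½) = 141/(87/2) = 141*(2/87) = 94/29 ≈ 3.2414)
139*M + (15 - 60) = 139*(94/29) + (15 - 60) = 13066/29 - 45 = 11761/29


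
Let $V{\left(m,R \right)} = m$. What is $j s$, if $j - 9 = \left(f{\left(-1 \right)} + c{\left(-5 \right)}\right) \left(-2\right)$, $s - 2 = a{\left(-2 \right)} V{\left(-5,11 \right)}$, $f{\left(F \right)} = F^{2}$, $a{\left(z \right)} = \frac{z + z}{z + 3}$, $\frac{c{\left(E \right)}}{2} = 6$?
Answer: $-374$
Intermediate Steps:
$c{\left(E \right)} = 12$ ($c{\left(E \right)} = 2 \cdot 6 = 12$)
$a{\left(z \right)} = \frac{2 z}{3 + z}$
$s = 22$ ($s = 2 + 2 \left(-2\right) \frac{1}{3 - 2} \left(-5\right) = 2 + 2 \left(-2\right) 1^{-1} \left(-5\right) = 2 + 2 \left(-2\right) 1 \left(-5\right) = 2 - -20 = 2 + 20 = 22$)
$j = -17$ ($j = 9 + \left(\left(-1\right)^{2} + 12\right) \left(-2\right) = 9 + \left(1 + 12\right) \left(-2\right) = 9 + 13 \left(-2\right) = 9 - 26 = -17$)
$j s = \left(-17\right) 22 = -374$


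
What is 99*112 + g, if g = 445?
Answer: 11533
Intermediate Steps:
99*112 + g = 99*112 + 445 = 11088 + 445 = 11533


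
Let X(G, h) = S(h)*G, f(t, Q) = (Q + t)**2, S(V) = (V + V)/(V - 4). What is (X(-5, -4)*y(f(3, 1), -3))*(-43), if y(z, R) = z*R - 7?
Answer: -11825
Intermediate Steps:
S(V) = 2*V/(-4 + V) (S(V) = (2*V)/(-4 + V) = 2*V/(-4 + V))
X(G, h) = 2*G*h/(-4 + h) (X(G, h) = (2*h/(-4 + h))*G = 2*G*h/(-4 + h))
y(z, R) = -7 + R*z (y(z, R) = R*z - 7 = -7 + R*z)
(X(-5, -4)*y(f(3, 1), -3))*(-43) = ((2*(-5)*(-4)/(-4 - 4))*(-7 - 3*(1 + 3)**2))*(-43) = ((2*(-5)*(-4)/(-8))*(-7 - 3*4**2))*(-43) = ((2*(-5)*(-4)*(-1/8))*(-7 - 3*16))*(-43) = -5*(-7 - 48)*(-43) = -5*(-55)*(-43) = 275*(-43) = -11825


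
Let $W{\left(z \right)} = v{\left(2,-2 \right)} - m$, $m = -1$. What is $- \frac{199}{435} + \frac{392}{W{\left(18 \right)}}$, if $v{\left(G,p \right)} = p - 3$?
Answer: $- \frac{42829}{435} \approx -98.458$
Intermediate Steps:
$v{\left(G,p \right)} = -3 + p$
$W{\left(z \right)} = -4$ ($W{\left(z \right)} = \left(-3 - 2\right) - -1 = -5 + 1 = -4$)
$- \frac{199}{435} + \frac{392}{W{\left(18 \right)}} = - \frac{199}{435} + \frac{392}{-4} = \left(-199\right) \frac{1}{435} + 392 \left(- \frac{1}{4}\right) = - \frac{199}{435} - 98 = - \frac{42829}{435}$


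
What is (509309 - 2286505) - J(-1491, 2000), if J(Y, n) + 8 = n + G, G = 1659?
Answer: -1780847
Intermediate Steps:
J(Y, n) = 1651 + n (J(Y, n) = -8 + (n + 1659) = -8 + (1659 + n) = 1651 + n)
(509309 - 2286505) - J(-1491, 2000) = (509309 - 2286505) - (1651 + 2000) = -1777196 - 1*3651 = -1777196 - 3651 = -1780847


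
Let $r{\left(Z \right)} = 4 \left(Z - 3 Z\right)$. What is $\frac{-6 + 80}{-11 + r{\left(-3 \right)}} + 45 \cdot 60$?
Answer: $\frac{35174}{13} \approx 2705.7$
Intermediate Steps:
$r{\left(Z \right)} = - 8 Z$ ($r{\left(Z \right)} = 4 \left(- 2 Z\right) = - 8 Z$)
$\frac{-6 + 80}{-11 + r{\left(-3 \right)}} + 45 \cdot 60 = \frac{-6 + 80}{-11 - -24} + 45 \cdot 60 = \frac{74}{-11 + 24} + 2700 = \frac{74}{13} + 2700 = \frac{35174}{13}$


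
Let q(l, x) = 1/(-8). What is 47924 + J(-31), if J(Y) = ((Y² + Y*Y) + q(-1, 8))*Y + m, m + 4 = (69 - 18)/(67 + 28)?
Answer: -8859767/760 ≈ -11658.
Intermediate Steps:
q(l, x) = -⅛
m = -329/95 (m = -4 + (69 - 18)/(67 + 28) = -4 + 51/95 = -329/95 ≈ -3.4632)
J(Y) = -329/95 + Y*(-⅛ + 2*Y²) (J(Y) = ((Y² + Y*Y) - ⅛)*Y - 329/95 = ((Y² + Y²) - ⅛)*Y - 329/95 = (2*Y² - ⅛)*Y - 329/95 = (-⅛ + 2*Y²)*Y - 329/95 = Y*(-⅛ + 2*Y²) - 329/95 = -329/95 + Y*(-⅛ + 2*Y²))
47924 + J(-31) = 47924 + (-329/95 + 2*(-31)³ - ⅛*(-31)) = 47924 + (-329/95 + 2*(-29791) + 31/8) = 47924 + (-329/95 - 59582 + 31/8) = 47924 - 45282007/760 = -8859767/760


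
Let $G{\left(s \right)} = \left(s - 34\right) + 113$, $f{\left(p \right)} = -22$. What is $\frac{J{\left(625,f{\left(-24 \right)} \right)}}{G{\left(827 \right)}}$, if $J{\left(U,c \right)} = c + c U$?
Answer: $- \frac{6886}{453} \approx -15.201$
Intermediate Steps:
$J{\left(U,c \right)} = c + U c$
$G{\left(s \right)} = 79 + s$ ($G{\left(s \right)} = \left(-34 + s\right) + 113 = 79 + s$)
$\frac{J{\left(625,f{\left(-24 \right)} \right)}}{G{\left(827 \right)}} = \frac{\left(-22\right) \left(1 + 625\right)}{79 + 827} = \frac{\left(-22\right) 626}{906} = \left(-13772\right) \frac{1}{906} = - \frac{6886}{453}$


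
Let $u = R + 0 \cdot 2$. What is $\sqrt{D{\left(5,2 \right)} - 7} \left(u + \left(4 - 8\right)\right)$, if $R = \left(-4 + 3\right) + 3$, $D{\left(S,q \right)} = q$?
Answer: $- 2 i \sqrt{5} \approx - 4.4721 i$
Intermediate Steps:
$R = 2$ ($R = -1 + 3 = 2$)
$u = 2$ ($u = 2 + 0 \cdot 2 = 2 + 0 = 2$)
$\sqrt{D{\left(5,2 \right)} - 7} \left(u + \left(4 - 8\right)\right) = \sqrt{2 - 7} \left(2 + \left(4 - 8\right)\right) = \sqrt{-5} \left(2 + \left(4 - 8\right)\right) = i \sqrt{5} \left(2 - 4\right) = i \sqrt{5} \left(-2\right) = - 2 i \sqrt{5}$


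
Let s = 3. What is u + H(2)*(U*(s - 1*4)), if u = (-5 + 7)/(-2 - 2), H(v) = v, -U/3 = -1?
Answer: -13/2 ≈ -6.5000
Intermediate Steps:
U = 3 (U = -3*(-1) = 3)
u = -½ (u = 2/(-4) = 2*(-¼) = -½ ≈ -0.50000)
u + H(2)*(U*(s - 1*4)) = -½ + 2*(3*(3 - 1*4)) = -½ + 2*(3*(3 - 4)) = -½ + 2*(3*(-1)) = -½ + 2*(-3) = -½ - 6 = -13/2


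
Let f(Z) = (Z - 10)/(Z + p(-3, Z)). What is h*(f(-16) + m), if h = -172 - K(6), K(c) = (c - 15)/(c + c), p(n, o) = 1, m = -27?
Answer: 51923/12 ≈ 4326.9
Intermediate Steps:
K(c) = (-15 + c)/(2*c) (K(c) = (-15 + c)/((2*c)) = (-15 + c)*(1/(2*c)) = (-15 + c)/(2*c))
f(Z) = (-10 + Z)/(1 + Z) (f(Z) = (Z - 10)/(Z + 1) = (-10 + Z)/(1 + Z))
h = -685/4 (h = -172 - (-15 + 6)/(2*6) = -172 - (-9)/(2*6) = -172 - 1*(-3/4) = -172 + 3/4 = -685/4 ≈ -171.25)
h*(f(-16) + m) = -685*((-10 - 16)/(1 - 16) - 27)/4 = -685*(-26/(-15) - 27)/4 = -685*(-1/15*(-26) - 27)/4 = -685*(26/15 - 27)/4 = -685/4*(-379/15) = 51923/12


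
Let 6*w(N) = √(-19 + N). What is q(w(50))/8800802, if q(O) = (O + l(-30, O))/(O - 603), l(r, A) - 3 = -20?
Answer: 369005/115201556494186 - 1758*√31/57600778247093 ≈ 3.0332e-9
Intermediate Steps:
l(r, A) = -17 (l(r, A) = 3 - 20 = -17)
w(N) = √(-19 + N)/6
q(O) = (-17 + O)/(-603 + O) (q(O) = (O - 17)/(O - 603) = (-17 + O)/(-603 + O))
q(w(50))/8800802 = ((-17 + √(-19 + 50)/6)/(-603 + √(-19 + 50)/6))/8800802 = ((-17 + √31/6)/(-603 + √31/6))*(1/8800802) = (-17 + √31/6)/(8800802*(-603 + √31/6))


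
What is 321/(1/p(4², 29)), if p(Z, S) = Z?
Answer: 5136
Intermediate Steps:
321/(1/p(4², 29)) = 321/(1/(4²)) = 321/(1/16) = 321*16 = 5136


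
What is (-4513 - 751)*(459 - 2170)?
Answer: 9006704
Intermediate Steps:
(-4513 - 751)*(459 - 2170) = -5264*(-1711) = 9006704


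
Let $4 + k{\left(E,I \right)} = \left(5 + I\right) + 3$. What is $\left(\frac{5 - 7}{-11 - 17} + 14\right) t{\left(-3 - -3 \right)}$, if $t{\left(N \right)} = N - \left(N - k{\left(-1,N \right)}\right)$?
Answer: $\frac{394}{7} \approx 56.286$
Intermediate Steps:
$k{\left(E,I \right)} = 4 + I$ ($k{\left(E,I \right)} = -4 + \left(\left(5 + I\right) + 3\right) = -4 + \left(8 + I\right) = 4 + I$)
$t{\left(N \right)} = 4 + N$ ($t{\left(N \right)} = N + \left(\left(4 + N\right) - N\right) = N + 4 = 4 + N$)
$\left(\frac{5 - 7}{-11 - 17} + 14\right) t{\left(-3 - -3 \right)} = \left(\frac{5 - 7}{-11 - 17} + 14\right) \left(4 - 0\right) = \left(- \frac{2}{-28} + 14\right) \left(4 + \left(-3 + 3\right)\right) = \left(\left(-2\right) \left(- \frac{1}{28}\right) + 14\right) \left(4 + 0\right) = \left(\frac{1}{14} + 14\right) 4 = \frac{197}{14} \cdot 4 = \frac{394}{7}$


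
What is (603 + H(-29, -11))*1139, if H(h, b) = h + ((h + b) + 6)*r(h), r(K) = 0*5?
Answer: 653786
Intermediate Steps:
r(K) = 0
H(h, b) = h (H(h, b) = h + ((h + b) + 6)*0 = h + ((b + h) + 6)*0 = h + (6 + b + h)*0 = h + 0 = h)
(603 + H(-29, -11))*1139 = (603 - 29)*1139 = 574*1139 = 653786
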